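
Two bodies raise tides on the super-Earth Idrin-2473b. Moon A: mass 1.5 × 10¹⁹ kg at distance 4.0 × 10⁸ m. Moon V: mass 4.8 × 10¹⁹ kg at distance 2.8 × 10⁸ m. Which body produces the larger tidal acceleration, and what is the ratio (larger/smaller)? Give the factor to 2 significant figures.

Moon V, by a factor of ≈ 9.3

The tide-raising term goes as M/d³ (the gradient of a 1/d² field).
Moon A: (1.5 × 10¹⁹) / (4.0 × 10⁸)³ = 2.344 × 10⁻⁷
Moon V: (4.8 × 10¹⁹) / (2.8 × 10⁸)³ = 2.187 × 10⁻⁶
Ratio (larger/smaller) = 9.3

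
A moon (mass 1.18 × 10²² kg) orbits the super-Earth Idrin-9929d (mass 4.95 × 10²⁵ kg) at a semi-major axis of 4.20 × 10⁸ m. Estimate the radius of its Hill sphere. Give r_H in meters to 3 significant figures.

r_H ≈ a (m/3M)^(1/3)
    = (4.20 × 10⁸) × (1.18 × 10²² / (3 × 4.95 × 10²⁵))^(1/3)
    = 1.81 × 10⁷ m

1.81 × 10⁷ m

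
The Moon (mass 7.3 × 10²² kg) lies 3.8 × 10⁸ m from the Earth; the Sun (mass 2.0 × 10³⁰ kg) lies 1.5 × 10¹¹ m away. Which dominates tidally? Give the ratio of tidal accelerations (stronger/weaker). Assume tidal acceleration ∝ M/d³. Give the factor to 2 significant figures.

Tidal acceleration ∝ M/d³, so compare M/d³ for each.
The Moon: (7.3 × 10²²) / (3.8 × 10⁸)³ = 1.330 × 10⁻³
The Sun: (2.0 × 10³⁰) / (1.5 × 10¹¹)³ = 5.926 × 10⁻⁴
Ratio (larger/smaller) = 2.2

The Moon, by a factor of ≈ 2.2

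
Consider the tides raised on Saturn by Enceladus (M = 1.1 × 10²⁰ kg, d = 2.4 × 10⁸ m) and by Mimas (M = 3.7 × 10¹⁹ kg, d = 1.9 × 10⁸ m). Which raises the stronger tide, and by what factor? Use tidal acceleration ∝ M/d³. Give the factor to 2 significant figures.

Enceladus, by a factor of ≈ 1.5

Compare M/d³ for the two perturbers:
Enceladus: (1.1 × 10²⁰) / (2.4 × 10⁸)³ = 7.957 × 10⁻⁶
Mimas: (3.7 × 10¹⁹) / (1.9 × 10⁸)³ = 5.394 × 10⁻⁶
Ratio (larger/smaller) = 1.5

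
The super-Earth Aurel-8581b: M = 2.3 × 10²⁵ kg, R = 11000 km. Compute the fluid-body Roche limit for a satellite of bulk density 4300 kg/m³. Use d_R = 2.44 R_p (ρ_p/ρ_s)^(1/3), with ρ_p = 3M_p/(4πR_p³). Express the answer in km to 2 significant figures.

26000 km

ρ_p = 3M_p/(4πR_p³) = 3 × (2.3 × 10²⁵) / (4π × (1.1 × 10⁷ m)³) = 4100 kg/m³
d_R = 2.44 × 11000 km × (4100/4300)^(1/3)
    = 26000 km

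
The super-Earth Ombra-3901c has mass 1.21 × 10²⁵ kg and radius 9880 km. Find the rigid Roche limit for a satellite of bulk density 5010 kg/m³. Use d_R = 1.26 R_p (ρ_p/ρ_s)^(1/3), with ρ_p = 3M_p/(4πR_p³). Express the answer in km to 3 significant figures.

10500 km

ρ_p = 3M_p/(4πR_p³) = 3 × (1.21 × 10²⁵) / (4π × (9.88 × 10⁶ m)³) = 3000 kg/m³
d_R = 1.26 × 9880 km × (3000/5010)^(1/3)
    = 10500 km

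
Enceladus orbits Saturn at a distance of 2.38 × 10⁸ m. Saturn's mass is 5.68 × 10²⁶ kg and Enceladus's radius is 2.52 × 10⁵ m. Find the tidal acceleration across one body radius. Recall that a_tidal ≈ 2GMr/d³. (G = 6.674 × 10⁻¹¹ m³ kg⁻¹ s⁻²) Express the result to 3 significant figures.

1.42 × 10⁻³ m/s²

The tidal stretch is the gradient of GM/d² times the body's extent r, hence the 1/d³ dependence.
a_tidal = 2GMr/d³
        = 2 × (6.674 × 10⁻¹¹) × (5.68 × 10²⁶) × (2.52 × 10⁵) / (2.38 × 10⁸)³
        = 1.42 × 10⁻³ m/s²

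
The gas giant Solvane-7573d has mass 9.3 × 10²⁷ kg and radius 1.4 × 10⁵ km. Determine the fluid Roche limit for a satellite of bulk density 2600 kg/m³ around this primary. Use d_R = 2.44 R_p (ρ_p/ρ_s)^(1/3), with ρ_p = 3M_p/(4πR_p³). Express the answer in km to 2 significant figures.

ρ_p = 3M_p/(4πR_p³) = 3 × (9.3 × 10²⁷) / (4π × (1.4 × 10⁸ m)³) = 810 kg/m³
d_R = 2.44 × 1.4 × 10⁵ km × (810/2600)^(1/3)
    = 2.3 × 10⁵ km

2.3 × 10⁵ km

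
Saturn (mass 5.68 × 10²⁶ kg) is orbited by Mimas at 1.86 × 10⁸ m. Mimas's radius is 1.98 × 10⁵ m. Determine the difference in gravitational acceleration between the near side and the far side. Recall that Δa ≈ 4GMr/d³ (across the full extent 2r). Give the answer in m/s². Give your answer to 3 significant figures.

Near-to-far spans 2r, so the tidal difference is twice the near-to-center value: 4GMr/d³.
Δa = 4GMr/d³
   = 4 × (6.674 × 10⁻¹¹) × (5.68 × 10²⁶) × (1.98 × 10⁵) / (1.86 × 10⁸)³
   = 4.67 × 10⁻³ m/s²

4.67 × 10⁻³ m/s²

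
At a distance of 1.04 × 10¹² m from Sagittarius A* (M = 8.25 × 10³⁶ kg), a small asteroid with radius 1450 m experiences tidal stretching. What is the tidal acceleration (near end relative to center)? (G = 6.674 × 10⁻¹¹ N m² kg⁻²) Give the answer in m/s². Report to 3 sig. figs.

1.42 × 10⁻⁶ m/s²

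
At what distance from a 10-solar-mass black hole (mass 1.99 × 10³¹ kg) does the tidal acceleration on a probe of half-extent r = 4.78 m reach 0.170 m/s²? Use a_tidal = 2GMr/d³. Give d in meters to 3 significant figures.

2GMr/d³ = a_tidal  ⇒  d = (2GMr / a_tidal)^(1/3)
d = (2 × 6.674×10⁻¹¹ × (1.99 × 10³¹) × (4.78) / (0.170))^(1/3)
  = 4.21 × 10⁷ m

4.21 × 10⁷ m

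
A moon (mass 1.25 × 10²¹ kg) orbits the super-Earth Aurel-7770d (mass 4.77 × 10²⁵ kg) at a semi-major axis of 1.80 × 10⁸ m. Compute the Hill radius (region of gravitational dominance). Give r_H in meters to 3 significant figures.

3.71 × 10⁶ m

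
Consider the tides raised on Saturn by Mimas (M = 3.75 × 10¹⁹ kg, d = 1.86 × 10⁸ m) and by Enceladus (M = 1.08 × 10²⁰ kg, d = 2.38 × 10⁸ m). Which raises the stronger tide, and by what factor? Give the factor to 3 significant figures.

Compare M/d³ for the two perturbers:
Mimas: (3.75 × 10¹⁹) / (1.86 × 10⁸)³ = 5.828 × 10⁻⁶
Enceladus: (1.08 × 10²⁰) / (2.38 × 10⁸)³ = 8.011 × 10⁻⁶
Ratio (larger/smaller) = 1.37

Enceladus, by a factor of ≈ 1.37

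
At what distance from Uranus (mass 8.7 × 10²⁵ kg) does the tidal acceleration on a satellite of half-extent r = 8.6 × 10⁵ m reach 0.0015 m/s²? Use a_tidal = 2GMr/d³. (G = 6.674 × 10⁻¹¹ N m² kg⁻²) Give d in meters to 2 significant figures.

1.9 × 10⁸ m

2GMr/d³ = a_tidal  ⇒  d = (2GMr / a_tidal)^(1/3)
d = (2 × 6.674×10⁻¹¹ × (8.7 × 10²⁵) × (8.6 × 10⁵) / (0.0015))^(1/3)
  = 1.9 × 10⁸ m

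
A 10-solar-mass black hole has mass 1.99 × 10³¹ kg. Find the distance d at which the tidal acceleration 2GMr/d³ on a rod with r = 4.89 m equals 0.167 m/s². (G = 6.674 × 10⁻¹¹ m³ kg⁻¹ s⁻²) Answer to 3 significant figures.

4.27 × 10⁷ m

2GMr/d³ = a_tidal  ⇒  d = (2GMr / a_tidal)^(1/3)
d = (2 × 6.674×10⁻¹¹ × (1.99 × 10³¹) × (4.89) / (0.167))^(1/3)
  = 4.27 × 10⁷ m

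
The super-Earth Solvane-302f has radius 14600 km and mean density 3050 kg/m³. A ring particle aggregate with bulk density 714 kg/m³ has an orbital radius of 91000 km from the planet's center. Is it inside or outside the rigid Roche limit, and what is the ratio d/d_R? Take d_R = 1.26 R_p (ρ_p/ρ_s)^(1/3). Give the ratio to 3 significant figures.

outside; d/d_R ≈ 3.05

d_R = 1.26 × (14600 km) × (3050/714)^(1/3) = 29850 km
d/d_R = (91000) / (29850) = 3.05
Since d/d_R > 1, the body is outside the Roche limit.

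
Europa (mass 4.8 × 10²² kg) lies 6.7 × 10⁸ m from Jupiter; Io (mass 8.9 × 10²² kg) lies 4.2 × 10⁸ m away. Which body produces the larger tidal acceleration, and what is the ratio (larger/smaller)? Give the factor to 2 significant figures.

Io, by a factor of ≈ 7.5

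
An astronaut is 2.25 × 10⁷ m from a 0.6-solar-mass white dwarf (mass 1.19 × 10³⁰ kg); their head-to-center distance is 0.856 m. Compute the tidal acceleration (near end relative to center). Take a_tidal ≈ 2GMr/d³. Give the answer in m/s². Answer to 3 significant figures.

The tidal stretch is the gradient of GM/d² times the body's extent r, hence the 1/d³ dependence.
a_tidal = 2GMr/d³
        = 2 × (6.674 × 10⁻¹¹) × (1.19 × 10³⁰) × (0.856) / (2.25 × 10⁷)³
        = 1.19 × 10⁻² m/s²

1.19 × 10⁻² m/s²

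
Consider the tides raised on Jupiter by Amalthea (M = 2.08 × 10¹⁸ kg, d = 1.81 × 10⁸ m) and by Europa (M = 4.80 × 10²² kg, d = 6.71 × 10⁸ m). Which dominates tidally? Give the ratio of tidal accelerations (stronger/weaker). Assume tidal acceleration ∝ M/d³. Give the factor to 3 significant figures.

Tidal stretch scales as M/d³; compute that for each body.
Amalthea: (2.08 × 10¹⁸) / (1.81 × 10⁸)³ = 3.508 × 10⁻⁷
Europa: (4.80 × 10²²) / (6.71 × 10⁸)³ = 1.589 × 10⁻⁴
Ratio (larger/smaller) = 453

Europa, by a factor of ≈ 453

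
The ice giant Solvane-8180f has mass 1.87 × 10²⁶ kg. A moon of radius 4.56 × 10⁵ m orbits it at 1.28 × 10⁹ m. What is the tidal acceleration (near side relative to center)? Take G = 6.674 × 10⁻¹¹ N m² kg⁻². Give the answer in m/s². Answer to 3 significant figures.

Δg = 2GMr/d³
   = 2 × (6.674 × 10⁻¹¹) × (1.87 × 10²⁶) × (4.56 × 10⁵) / (1.28 × 10⁹)³
   = 5.43 × 10⁻⁶ m/s²

5.43 × 10⁻⁶ m/s²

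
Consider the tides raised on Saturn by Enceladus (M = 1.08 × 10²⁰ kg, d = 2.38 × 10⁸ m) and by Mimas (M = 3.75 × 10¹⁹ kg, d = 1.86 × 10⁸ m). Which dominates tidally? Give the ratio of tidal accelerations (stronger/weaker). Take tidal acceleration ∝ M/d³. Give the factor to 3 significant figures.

Tidal acceleration ∝ M/d³, so compare M/d³ for each.
Enceladus: (1.08 × 10²⁰) / (2.38 × 10⁸)³ = 8.011 × 10⁻⁶
Mimas: (3.75 × 10¹⁹) / (1.86 × 10⁸)³ = 5.828 × 10⁻⁶
Ratio (larger/smaller) = 1.37

Enceladus, by a factor of ≈ 1.37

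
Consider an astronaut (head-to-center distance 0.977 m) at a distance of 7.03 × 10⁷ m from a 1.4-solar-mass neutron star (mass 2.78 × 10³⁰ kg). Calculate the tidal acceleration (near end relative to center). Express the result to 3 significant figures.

Differencing GM/(d−r)² and GM/d² to first order in r/d gives 2GMr/d³.
a_tidal = 2GMr/d³
        = 2 × (6.674 × 10⁻¹¹) × (2.78 × 10³⁰) × (0.977) / (7.03 × 10⁷)³
        = 1.04 × 10⁻³ m/s²

1.04 × 10⁻³ m/s²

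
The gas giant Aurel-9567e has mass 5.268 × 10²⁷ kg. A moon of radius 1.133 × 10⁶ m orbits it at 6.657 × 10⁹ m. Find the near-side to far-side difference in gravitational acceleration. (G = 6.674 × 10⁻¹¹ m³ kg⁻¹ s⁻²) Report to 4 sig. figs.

Δg = 4GMr/d³
   = 4 × (6.674 × 10⁻¹¹) × (5.268 × 10²⁷) × (1.133 × 10⁶) / (6.657 × 10⁹)³
   = 5.401 × 10⁻⁶ m/s²

5.401 × 10⁻⁶ m/s²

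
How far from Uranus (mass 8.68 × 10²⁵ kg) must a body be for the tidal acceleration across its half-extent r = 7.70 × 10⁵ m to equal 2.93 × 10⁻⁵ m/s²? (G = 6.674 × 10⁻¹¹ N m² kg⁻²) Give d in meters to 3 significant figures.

2GMr/d³ = a_tidal  ⇒  d = (2GMr / a_tidal)^(1/3)
d = (2 × 6.674×10⁻¹¹ × (8.68 × 10²⁵) × (7.70 × 10⁵) / (2.93 × 10⁻⁵))^(1/3)
  = 6.73 × 10⁸ m

6.73 × 10⁸ m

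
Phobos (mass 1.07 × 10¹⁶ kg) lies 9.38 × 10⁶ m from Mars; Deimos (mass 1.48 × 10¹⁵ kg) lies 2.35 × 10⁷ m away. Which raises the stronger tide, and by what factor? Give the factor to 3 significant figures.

Phobos, by a factor of ≈ 114

The tide-raising term goes as M/d³ (the gradient of a 1/d² field).
Phobos: (1.07 × 10¹⁶) / (9.38 × 10⁶)³ = 1.297 × 10⁻⁵
Deimos: (1.48 × 10¹⁵) / (2.35 × 10⁷)³ = 1.140 × 10⁻⁷
Ratio (larger/smaller) = 114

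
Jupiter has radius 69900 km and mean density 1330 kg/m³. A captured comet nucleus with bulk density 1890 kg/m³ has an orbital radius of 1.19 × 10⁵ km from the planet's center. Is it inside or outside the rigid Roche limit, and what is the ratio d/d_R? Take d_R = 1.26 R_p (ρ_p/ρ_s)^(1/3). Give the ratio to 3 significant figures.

outside; d/d_R ≈ 1.52

d_R = 1.26 × (69900 km) × (1330/1890)^(1/3) = 78340 km
d/d_R = (1.19 × 10⁵) / (78340) = 1.52
Since d/d_R > 1, the body is outside the Roche limit.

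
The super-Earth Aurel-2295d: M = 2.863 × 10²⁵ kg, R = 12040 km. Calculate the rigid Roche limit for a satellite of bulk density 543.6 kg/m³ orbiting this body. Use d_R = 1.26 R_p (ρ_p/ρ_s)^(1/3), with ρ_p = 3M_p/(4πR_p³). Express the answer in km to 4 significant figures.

29300 km

ρ_p = 3M_p/(4πR_p³) = 3 × (2.863 × 10²⁵) / (4π × (1.204 × 10⁷ m)³) = 3916 kg/m³
d_R = 1.26 × 12040 km × (3916/543.6)^(1/3)
    = 29300 km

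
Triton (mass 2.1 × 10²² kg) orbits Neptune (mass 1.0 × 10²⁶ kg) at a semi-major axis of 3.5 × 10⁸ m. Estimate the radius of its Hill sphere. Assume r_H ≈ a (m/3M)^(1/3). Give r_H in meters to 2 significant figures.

1.4 × 10⁷ m

r_H ≈ a (m/3M)^(1/3)
    = (3.5 × 10⁸) × (2.1 × 10²² / (3 × 1.0 × 10²⁶))^(1/3)
    = 1.4 × 10⁷ m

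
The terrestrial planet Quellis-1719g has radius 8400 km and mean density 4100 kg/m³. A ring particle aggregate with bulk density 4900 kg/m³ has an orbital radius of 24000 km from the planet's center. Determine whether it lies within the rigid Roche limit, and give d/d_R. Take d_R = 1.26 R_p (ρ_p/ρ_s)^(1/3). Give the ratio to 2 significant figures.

outside; d/d_R ≈ 2.4

d_R = 1.26 × (8400 km) × (4100/4900)^(1/3) = 9973 km
d/d_R = (24000) / (9973) = 2.4
Since d/d_R > 1, the body is outside the Roche limit.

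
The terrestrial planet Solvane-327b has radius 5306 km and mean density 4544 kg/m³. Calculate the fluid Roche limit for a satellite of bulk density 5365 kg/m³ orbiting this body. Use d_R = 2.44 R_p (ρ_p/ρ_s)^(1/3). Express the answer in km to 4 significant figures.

d_R = 2.44 × 5306 km × (4544/5365)^(1/3)
    = 12250 km

12250 km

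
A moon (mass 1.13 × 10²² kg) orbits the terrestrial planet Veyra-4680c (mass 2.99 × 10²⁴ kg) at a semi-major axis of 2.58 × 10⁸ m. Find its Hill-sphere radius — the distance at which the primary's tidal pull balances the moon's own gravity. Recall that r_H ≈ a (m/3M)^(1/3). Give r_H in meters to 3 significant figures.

r_H ≈ a (m/3M)^(1/3)
    = (2.58 × 10⁸) × (1.13 × 10²² / (3 × 2.99 × 10²⁴))^(1/3)
    = 2.79 × 10⁷ m

2.79 × 10⁷ m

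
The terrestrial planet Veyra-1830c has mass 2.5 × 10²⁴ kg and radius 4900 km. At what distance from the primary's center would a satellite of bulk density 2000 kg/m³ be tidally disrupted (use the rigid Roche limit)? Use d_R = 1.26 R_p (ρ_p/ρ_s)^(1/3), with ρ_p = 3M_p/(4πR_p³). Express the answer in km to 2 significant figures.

ρ_p = 3M_p/(4πR_p³) = 3 × (2.5 × 10²⁴) / (4π × (4.9 × 10⁶ m)³) = 5100 kg/m³
d_R = 1.26 × 4900 km × (5100/2000)^(1/3)
    = 8400 km

8400 km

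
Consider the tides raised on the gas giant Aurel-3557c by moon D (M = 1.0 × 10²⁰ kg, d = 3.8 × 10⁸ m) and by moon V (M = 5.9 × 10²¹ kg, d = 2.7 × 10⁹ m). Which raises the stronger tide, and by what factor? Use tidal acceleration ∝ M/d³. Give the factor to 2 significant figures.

Tidal stretch scales as M/d³; compute that for each body.
Moon D: (1.0 × 10²⁰) / (3.8 × 10⁸)³ = 1.822 × 10⁻⁶
Moon V: (5.9 × 10²¹) / (2.7 × 10⁹)³ = 2.998 × 10⁻⁷
Ratio (larger/smaller) = 6.1

Moon D, by a factor of ≈ 6.1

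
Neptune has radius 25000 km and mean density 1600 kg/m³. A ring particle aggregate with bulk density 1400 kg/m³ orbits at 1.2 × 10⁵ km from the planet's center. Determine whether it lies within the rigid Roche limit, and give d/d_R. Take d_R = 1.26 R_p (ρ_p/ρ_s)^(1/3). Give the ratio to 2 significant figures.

outside; d/d_R ≈ 3.6

d_R = 1.26 × (25000 km) × (1600/1400)^(1/3) = 32930 km
d/d_R = (1.2 × 10⁵) / (32930) = 3.6
Since d/d_R > 1, the body is outside the Roche limit.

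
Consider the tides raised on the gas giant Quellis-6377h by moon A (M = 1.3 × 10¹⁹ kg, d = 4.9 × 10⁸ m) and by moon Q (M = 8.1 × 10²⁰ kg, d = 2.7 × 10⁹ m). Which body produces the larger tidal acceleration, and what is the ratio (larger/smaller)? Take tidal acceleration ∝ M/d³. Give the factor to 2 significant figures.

Moon A, by a factor of ≈ 2.7

Compare M/d³ for the two perturbers:
Moon A: (1.3 × 10¹⁹) / (4.9 × 10⁸)³ = 1.105 × 10⁻⁷
Moon Q: (8.1 × 10²⁰) / (2.7 × 10⁹)³ = 4.115 × 10⁻⁸
Ratio (larger/smaller) = 2.7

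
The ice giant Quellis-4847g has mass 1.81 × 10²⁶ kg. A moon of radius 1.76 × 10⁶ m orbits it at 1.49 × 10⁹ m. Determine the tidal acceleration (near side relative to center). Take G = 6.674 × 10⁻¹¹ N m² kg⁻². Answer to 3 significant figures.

1.29 × 10⁻⁵ m/s²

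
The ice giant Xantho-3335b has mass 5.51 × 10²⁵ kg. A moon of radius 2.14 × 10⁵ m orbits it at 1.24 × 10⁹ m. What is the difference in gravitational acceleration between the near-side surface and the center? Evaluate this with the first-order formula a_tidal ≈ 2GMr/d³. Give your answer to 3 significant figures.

Δg = 2GMr/d³
   = 2 × (6.674 × 10⁻¹¹) × (5.51 × 10²⁵) × (2.14 × 10⁵) / (1.24 × 10⁹)³
   = 8.25 × 10⁻⁷ m/s²

8.25 × 10⁻⁷ m/s²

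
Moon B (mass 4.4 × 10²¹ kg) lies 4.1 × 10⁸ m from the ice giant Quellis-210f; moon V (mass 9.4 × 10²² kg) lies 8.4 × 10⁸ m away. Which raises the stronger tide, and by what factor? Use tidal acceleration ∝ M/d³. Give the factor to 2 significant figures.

Moon V, by a factor of ≈ 2.5

Tidal stretch scales as M/d³; compute that for each body.
Moon B: (4.4 × 10²¹) / (4.1 × 10⁸)³ = 6.384 × 10⁻⁵
Moon V: (9.4 × 10²²) / (8.4 × 10⁸)³ = 1.586 × 10⁻⁴
Ratio (larger/smaller) = 2.5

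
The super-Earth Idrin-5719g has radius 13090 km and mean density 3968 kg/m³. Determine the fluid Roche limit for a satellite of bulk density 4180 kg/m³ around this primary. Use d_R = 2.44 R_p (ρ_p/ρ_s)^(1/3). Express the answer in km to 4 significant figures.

31390 km

d_R = 2.44 × 13090 km × (3968/4180)^(1/3)
    = 31390 km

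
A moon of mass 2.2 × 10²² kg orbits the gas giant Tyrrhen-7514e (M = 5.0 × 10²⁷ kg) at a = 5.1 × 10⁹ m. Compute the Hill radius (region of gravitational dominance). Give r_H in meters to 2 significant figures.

r_H ≈ a (m/3M)^(1/3)
    = (5.1 × 10⁹) × (2.2 × 10²² / (3 × 5.0 × 10²⁷))^(1/3)
    = 5.8 × 10⁷ m

5.8 × 10⁷ m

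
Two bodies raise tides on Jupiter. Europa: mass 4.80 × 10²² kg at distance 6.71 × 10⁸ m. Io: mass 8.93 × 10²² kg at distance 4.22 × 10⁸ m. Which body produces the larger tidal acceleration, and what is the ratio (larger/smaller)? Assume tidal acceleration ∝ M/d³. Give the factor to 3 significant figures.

Tidal stretch scales as M/d³; compute that for each body.
Europa: (4.80 × 10²²) / (6.71 × 10⁸)³ = 1.589 × 10⁻⁴
Io: (8.93 × 10²²) / (4.22 × 10⁸)³ = 1.188 × 10⁻³
Ratio (larger/smaller) = 7.48

Io, by a factor of ≈ 7.48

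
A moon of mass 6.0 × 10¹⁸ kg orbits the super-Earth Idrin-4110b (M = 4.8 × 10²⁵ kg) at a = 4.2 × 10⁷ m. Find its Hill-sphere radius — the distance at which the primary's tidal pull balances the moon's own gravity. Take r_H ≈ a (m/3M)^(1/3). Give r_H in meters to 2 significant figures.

1.5 × 10⁵ m

r_H ≈ a (m/3M)^(1/3)
    = (4.2 × 10⁷) × (6.0 × 10¹⁸ / (3 × 4.8 × 10²⁵))^(1/3)
    = 1.5 × 10⁵ m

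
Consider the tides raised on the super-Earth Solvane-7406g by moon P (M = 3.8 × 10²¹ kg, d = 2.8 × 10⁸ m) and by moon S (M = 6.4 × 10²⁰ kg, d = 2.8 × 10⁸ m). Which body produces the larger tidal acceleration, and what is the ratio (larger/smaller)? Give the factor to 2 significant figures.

The tide-raising term goes as M/d³ (the gradient of a 1/d² field).
Moon P: (3.8 × 10²¹) / (2.8 × 10⁸)³ = 1.731 × 10⁻⁴
Moon S: (6.4 × 10²⁰) / (2.8 × 10⁸)³ = 2.915 × 10⁻⁵
Ratio (larger/smaller) = 5.9

Moon P, by a factor of ≈ 5.9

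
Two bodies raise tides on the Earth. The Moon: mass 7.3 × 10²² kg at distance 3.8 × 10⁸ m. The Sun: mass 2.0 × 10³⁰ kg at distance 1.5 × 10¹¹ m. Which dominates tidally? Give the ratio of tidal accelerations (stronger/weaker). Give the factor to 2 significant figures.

The Moon, by a factor of ≈ 2.2

Tidal stretch scales as M/d³; compute that for each body.
The Moon: (7.3 × 10²²) / (3.8 × 10⁸)³ = 1.330 × 10⁻³
The Sun: (2.0 × 10³⁰) / (1.5 × 10¹¹)³ = 5.926 × 10⁻⁴
Ratio (larger/smaller) = 2.2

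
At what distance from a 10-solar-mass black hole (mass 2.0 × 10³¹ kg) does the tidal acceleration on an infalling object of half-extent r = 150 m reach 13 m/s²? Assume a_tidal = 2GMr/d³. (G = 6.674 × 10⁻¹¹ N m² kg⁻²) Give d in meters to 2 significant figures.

3.1 × 10⁷ m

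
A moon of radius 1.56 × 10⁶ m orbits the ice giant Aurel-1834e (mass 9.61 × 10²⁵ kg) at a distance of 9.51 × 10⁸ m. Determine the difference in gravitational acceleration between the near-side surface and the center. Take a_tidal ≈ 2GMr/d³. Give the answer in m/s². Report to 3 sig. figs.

2.33 × 10⁻⁵ m/s²

The tidal stretch is the gradient of GM/d² times the body's extent r, hence the 1/d³ dependence.
Δa = 2GMr/d³
   = 2 × (6.674 × 10⁻¹¹) × (9.61 × 10²⁵) × (1.56 × 10⁶) / (9.51 × 10⁸)³
   = 2.33 × 10⁻⁵ m/s²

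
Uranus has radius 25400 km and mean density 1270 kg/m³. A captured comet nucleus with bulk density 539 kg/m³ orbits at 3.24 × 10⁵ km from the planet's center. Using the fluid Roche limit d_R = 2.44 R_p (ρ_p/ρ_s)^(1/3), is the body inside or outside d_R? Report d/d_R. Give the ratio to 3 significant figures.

d_R = 2.44 × (25400 km) × (1270/539)^(1/3) = 82470 km
d/d_R = (3.24 × 10⁵) / (82470) = 3.93
Since d/d_R > 1, the body is outside the Roche limit.

outside; d/d_R ≈ 3.93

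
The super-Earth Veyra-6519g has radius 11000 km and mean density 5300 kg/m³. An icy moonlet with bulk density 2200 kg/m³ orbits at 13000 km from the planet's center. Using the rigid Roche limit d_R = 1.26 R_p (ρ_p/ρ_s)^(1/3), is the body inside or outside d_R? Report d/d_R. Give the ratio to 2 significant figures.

inside; d/d_R ≈ 0.70

d_R = 1.26 × (11000 km) × (5300/2200)^(1/3) = 18580 km
d/d_R = (13000) / (18580) = 0.70
Since d/d_R < 1, the body is inside the Roche limit.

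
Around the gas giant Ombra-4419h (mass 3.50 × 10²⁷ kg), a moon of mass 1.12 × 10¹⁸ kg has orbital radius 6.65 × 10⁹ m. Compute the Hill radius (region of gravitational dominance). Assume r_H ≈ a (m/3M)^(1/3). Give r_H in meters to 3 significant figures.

r_H ≈ a (m/3M)^(1/3)
    = (6.65 × 10⁹) × (1.12 × 10¹⁸ / (3 × 3.50 × 10²⁷))^(1/3)
    = 3.15 × 10⁶ m

3.15 × 10⁶ m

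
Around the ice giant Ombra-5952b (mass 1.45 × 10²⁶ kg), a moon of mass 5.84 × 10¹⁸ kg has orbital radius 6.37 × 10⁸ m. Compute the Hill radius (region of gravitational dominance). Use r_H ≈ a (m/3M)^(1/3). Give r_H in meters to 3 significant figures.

r_H ≈ a (m/3M)^(1/3)
    = (6.37 × 10⁸) × (5.84 × 10¹⁸ / (3 × 1.45 × 10²⁶))^(1/3)
    = 1.51 × 10⁶ m

1.51 × 10⁶ m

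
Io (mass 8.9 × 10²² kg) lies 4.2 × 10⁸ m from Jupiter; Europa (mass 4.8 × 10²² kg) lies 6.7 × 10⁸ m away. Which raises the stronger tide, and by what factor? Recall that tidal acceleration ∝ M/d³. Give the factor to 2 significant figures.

Io, by a factor of ≈ 7.5

The tide-raising term goes as M/d³ (the gradient of a 1/d² field).
Io: (8.9 × 10²²) / (4.2 × 10⁸)³ = 1.201 × 10⁻³
Europa: (4.8 × 10²²) / (6.7 × 10⁸)³ = 1.596 × 10⁻⁴
Ratio (larger/smaller) = 7.5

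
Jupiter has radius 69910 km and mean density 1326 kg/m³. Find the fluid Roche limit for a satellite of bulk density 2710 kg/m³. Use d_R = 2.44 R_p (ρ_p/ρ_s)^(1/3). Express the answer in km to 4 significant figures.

1.344 × 10⁵ km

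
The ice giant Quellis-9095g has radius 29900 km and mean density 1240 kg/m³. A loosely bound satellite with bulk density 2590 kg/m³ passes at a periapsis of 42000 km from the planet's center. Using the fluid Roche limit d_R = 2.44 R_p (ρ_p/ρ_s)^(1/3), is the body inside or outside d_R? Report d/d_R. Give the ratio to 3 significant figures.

inside; d/d_R ≈ 0.736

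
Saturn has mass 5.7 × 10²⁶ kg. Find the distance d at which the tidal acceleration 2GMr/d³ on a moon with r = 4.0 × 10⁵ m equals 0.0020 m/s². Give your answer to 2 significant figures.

2GMr/d³ = a_tidal  ⇒  d = (2GMr / a_tidal)^(1/3)
d = (2 × 6.674×10⁻¹¹ × (5.7 × 10²⁶) × (4.0 × 10⁵) / (0.0020))^(1/3)
  = 2.5 × 10⁸ m

2.5 × 10⁸ m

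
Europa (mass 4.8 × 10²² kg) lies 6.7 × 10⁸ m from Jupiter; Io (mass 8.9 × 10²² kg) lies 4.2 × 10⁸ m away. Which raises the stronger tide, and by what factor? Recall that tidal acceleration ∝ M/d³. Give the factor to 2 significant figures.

Io, by a factor of ≈ 7.5

The tide-raising term goes as M/d³ (the gradient of a 1/d² field).
Europa: (4.8 × 10²²) / (6.7 × 10⁸)³ = 1.596 × 10⁻⁴
Io: (8.9 × 10²²) / (4.2 × 10⁸)³ = 1.201 × 10⁻³
Ratio (larger/smaller) = 7.5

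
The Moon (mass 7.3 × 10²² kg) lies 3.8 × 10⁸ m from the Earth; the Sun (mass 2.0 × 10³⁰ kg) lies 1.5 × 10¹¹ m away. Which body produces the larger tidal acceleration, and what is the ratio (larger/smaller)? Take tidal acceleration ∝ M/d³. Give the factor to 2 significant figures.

The tide-raising term goes as M/d³ (the gradient of a 1/d² field).
The Moon: (7.3 × 10²²) / (3.8 × 10⁸)³ = 1.330 × 10⁻³
The Sun: (2.0 × 10³⁰) / (1.5 × 10¹¹)³ = 5.926 × 10⁻⁴
Ratio (larger/smaller) = 2.2

The Moon, by a factor of ≈ 2.2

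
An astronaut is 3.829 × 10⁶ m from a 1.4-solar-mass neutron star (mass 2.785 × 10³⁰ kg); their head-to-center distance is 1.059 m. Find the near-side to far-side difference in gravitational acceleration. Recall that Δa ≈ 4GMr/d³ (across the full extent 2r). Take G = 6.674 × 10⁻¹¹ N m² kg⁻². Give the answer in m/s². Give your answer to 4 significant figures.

1.403 × 10¹ m/s²

Δg = 4GMr/d³
   = 4 × (6.674 × 10⁻¹¹) × (2.785 × 10³⁰) × (1.059) / (3.829 × 10⁶)³
   = 1.403 × 10¹ m/s²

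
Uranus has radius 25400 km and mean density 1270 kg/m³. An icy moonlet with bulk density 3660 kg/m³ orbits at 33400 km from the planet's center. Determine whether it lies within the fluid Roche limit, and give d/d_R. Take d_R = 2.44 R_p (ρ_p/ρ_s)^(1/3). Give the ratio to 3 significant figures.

inside; d/d_R ≈ 0.767

d_R = 2.44 × (25400 km) × (1270/3660)^(1/3) = 43550 km
d/d_R = (33400) / (43550) = 0.767
Since d/d_R < 1, the body is inside the Roche limit.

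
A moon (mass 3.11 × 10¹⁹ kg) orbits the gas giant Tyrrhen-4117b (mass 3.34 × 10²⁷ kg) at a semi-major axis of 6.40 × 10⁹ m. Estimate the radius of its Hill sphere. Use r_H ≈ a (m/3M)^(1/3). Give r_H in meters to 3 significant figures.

9.34 × 10⁶ m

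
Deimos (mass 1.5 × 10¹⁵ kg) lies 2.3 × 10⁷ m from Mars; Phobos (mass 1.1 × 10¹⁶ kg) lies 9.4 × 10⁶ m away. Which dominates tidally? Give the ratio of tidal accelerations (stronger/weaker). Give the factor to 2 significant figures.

Phobos, by a factor of ≈ 110

Tidal stretch scales as M/d³; compute that for each body.
Deimos: (1.5 × 10¹⁵) / (2.3 × 10⁷)³ = 1.233 × 10⁻⁷
Phobos: (1.1 × 10¹⁶) / (9.4 × 10⁶)³ = 1.324 × 10⁻⁵
Ratio (larger/smaller) = 110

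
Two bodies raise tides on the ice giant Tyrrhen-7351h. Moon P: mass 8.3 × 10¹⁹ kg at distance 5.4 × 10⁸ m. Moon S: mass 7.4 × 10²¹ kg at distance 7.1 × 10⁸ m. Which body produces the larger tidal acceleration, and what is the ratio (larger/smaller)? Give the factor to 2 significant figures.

Moon S, by a factor of ≈ 39

Tidal stretch scales as M/d³; compute that for each body.
Moon P: (8.3 × 10¹⁹) / (5.4 × 10⁸)³ = 5.271 × 10⁻⁷
Moon S: (7.4 × 10²¹) / (7.1 × 10⁸)³ = 2.068 × 10⁻⁵
Ratio (larger/smaller) = 39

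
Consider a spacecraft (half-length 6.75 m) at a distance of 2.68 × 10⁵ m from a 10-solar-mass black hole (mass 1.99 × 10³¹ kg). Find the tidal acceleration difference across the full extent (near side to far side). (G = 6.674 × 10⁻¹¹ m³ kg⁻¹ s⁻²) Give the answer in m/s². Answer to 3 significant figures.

1.86 × 10⁶ m/s²

Differencing GM/(d−r)² and GM/(d+r)² to first order in r/d gives 4GMr/d³.
Δa = 4GMr/d³
   = 4 × (6.674 × 10⁻¹¹) × (1.99 × 10³¹) × (6.75) / (2.68 × 10⁵)³
   = 1.86 × 10⁶ m/s²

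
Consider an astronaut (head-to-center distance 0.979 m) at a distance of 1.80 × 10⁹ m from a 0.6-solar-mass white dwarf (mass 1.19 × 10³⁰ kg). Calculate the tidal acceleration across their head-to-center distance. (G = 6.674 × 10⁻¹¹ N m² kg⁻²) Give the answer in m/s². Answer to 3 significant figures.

2.67 × 10⁻⁸ m/s²

Since r ≪ d, expand the inverse-square field across one radius to get the leading 2GMr/d³ term.
Δa = 2GMr/d³
   = 2 × (6.674 × 10⁻¹¹) × (1.19 × 10³⁰) × (0.979) / (1.80 × 10⁹)³
   = 2.67 × 10⁻⁸ m/s²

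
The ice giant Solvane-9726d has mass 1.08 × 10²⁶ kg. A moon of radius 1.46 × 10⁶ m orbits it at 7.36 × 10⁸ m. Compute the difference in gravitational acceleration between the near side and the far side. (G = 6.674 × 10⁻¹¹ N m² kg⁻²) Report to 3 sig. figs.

Near-to-far spans 2r, so the tidal difference is twice the near-to-center value: 4GMr/d³.
Δa = 4GMr/d³
   = 4 × (6.674 × 10⁻¹¹) × (1.08 × 10²⁶) × (1.46 × 10⁶) / (7.36 × 10⁸)³
   = 1.06 × 10⁻⁴ m/s²

1.06 × 10⁻⁴ m/s²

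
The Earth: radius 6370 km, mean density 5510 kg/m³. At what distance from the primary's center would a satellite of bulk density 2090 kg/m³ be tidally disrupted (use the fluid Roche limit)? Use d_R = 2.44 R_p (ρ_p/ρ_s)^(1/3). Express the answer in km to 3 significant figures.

21500 km

d_R = 2.44 × 6370 km × (5510/2090)^(1/3)
    = 21500 km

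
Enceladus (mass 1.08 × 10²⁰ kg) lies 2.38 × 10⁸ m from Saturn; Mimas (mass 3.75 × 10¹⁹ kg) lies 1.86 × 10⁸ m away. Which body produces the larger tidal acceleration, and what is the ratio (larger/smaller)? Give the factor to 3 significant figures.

Enceladus, by a factor of ≈ 1.37

Tidal stretch scales as M/d³; compute that for each body.
Enceladus: (1.08 × 10²⁰) / (2.38 × 10⁸)³ = 8.011 × 10⁻⁶
Mimas: (3.75 × 10¹⁹) / (1.86 × 10⁸)³ = 5.828 × 10⁻⁶
Ratio (larger/smaller) = 1.37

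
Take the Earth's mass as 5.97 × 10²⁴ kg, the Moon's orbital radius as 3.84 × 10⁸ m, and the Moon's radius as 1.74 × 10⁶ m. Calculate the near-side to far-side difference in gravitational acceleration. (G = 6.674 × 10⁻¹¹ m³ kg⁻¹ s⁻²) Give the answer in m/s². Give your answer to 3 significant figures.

4.90 × 10⁻⁵ m/s²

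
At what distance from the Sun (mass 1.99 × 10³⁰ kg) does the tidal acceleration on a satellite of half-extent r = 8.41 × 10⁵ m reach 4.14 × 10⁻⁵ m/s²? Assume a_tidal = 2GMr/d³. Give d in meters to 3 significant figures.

1.75 × 10¹⁰ m

2GMr/d³ = a_tidal  ⇒  d = (2GMr / a_tidal)^(1/3)
d = (2 × 6.674×10⁻¹¹ × (1.99 × 10³⁰) × (8.41 × 10⁵) / (4.14 × 10⁻⁵))^(1/3)
  = 1.75 × 10¹⁰ m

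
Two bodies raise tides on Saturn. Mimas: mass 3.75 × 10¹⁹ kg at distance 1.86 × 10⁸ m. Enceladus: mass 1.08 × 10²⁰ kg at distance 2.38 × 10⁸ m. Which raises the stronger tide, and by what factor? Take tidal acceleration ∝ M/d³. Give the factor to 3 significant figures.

Enceladus, by a factor of ≈ 1.37

Tidal stretch scales as M/d³; compute that for each body.
Mimas: (3.75 × 10¹⁹) / (1.86 × 10⁸)³ = 5.828 × 10⁻⁶
Enceladus: (1.08 × 10²⁰) / (2.38 × 10⁸)³ = 8.011 × 10⁻⁶
Ratio (larger/smaller) = 1.37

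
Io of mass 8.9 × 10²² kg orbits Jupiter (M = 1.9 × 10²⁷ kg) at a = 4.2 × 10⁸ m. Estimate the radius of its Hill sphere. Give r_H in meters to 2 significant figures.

1.0 × 10⁷ m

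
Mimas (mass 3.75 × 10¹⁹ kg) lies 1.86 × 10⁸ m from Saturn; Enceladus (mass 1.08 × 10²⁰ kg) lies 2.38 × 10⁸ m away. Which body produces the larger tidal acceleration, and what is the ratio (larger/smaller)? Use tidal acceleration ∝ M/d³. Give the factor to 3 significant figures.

Enceladus, by a factor of ≈ 1.37

Tidal stretch scales as M/d³; compute that for each body.
Mimas: (3.75 × 10¹⁹) / (1.86 × 10⁸)³ = 5.828 × 10⁻⁶
Enceladus: (1.08 × 10²⁰) / (2.38 × 10⁸)³ = 8.011 × 10⁻⁶
Ratio (larger/smaller) = 1.37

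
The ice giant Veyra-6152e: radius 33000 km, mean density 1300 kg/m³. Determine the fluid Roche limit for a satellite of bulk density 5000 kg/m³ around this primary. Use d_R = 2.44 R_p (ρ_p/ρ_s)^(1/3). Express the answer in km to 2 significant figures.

51000 km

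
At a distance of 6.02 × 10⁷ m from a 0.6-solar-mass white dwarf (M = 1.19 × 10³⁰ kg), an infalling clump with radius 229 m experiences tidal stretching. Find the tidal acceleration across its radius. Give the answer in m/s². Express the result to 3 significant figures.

1.67 × 10⁻¹ m/s²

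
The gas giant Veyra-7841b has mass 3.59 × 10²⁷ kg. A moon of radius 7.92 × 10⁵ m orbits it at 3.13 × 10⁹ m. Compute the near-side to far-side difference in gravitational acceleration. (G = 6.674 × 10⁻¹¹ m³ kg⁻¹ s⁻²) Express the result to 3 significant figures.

2.48 × 10⁻⁵ m/s²

Near-to-far spans 2r, so the tidal difference is twice the near-to-center value: 4GMr/d³.
Δg = 4GMr/d³
   = 4 × (6.674 × 10⁻¹¹) × (3.59 × 10²⁷) × (7.92 × 10⁵) / (3.13 × 10⁹)³
   = 2.48 × 10⁻⁵ m/s²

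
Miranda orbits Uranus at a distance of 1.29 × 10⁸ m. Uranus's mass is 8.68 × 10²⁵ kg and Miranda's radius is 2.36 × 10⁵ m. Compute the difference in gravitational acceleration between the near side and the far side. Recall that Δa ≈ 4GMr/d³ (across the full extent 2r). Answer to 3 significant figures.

Δg = 4GMr/d³
   = 4 × (6.674 × 10⁻¹¹) × (8.68 × 10²⁵) × (2.36 × 10⁵) / (1.29 × 10⁸)³
   = 2.55 × 10⁻³ m/s²

2.55 × 10⁻³ m/s²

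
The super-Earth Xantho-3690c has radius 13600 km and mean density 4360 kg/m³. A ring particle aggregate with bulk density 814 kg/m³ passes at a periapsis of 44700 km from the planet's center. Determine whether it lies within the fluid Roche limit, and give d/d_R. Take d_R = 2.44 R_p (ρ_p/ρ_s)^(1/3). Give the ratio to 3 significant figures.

d_R = 2.44 × (13600 km) × (4360/814)^(1/3) = 58060 km
d/d_R = (44700) / (58060) = 0.770
Since d/d_R < 1, the body is inside the Roche limit.

inside; d/d_R ≈ 0.770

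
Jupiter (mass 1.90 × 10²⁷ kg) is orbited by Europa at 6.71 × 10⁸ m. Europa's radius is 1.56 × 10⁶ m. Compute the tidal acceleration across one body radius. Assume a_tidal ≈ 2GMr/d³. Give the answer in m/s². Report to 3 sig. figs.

1.31 × 10⁻³ m/s²

Δg = 2GMr/d³
   = 2 × (6.674 × 10⁻¹¹) × (1.90 × 10²⁷) × (1.56 × 10⁶) / (6.71 × 10⁸)³
   = 1.31 × 10⁻³ m/s²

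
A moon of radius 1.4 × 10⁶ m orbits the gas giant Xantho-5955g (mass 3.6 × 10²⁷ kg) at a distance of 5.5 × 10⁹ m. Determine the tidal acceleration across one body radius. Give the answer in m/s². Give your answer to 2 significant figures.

4.0 × 10⁻⁶ m/s²

Since r ≪ d, expand the inverse-square field across one radius to get the leading 2GMr/d³ term.
Δg = 2GMr/d³
   = 2 × (6.674 × 10⁻¹¹) × (3.6 × 10²⁷) × (1.4 × 10⁶) / (5.5 × 10⁹)³
   = 4.0 × 10⁻⁶ m/s²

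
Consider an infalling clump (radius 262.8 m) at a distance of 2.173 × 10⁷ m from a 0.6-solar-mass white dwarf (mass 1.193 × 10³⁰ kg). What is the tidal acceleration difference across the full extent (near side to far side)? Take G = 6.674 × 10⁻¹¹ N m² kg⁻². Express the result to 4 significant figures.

Near-to-far spans 2r, so the tidal difference is twice the near-to-center value: 4GMr/d³.
Δg = 4GMr/d³
   = 4 × (6.674 × 10⁻¹¹) × (1.193 × 10³⁰) × (262.8) / (2.173 × 10⁷)³
   = 8.157 m/s²

8.157 m/s²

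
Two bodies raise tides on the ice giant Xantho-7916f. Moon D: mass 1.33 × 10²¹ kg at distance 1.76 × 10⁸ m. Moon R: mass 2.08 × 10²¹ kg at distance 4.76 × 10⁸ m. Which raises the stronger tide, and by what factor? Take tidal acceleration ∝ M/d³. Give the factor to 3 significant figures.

Moon D, by a factor of ≈ 12.6

The tide-raising term goes as M/d³ (the gradient of a 1/d² field).
Moon D: (1.33 × 10²¹) / (1.76 × 10⁸)³ = 2.440 × 10⁻⁴
Moon R: (2.08 × 10²¹) / (4.76 × 10⁸)³ = 1.929 × 10⁻⁵
Ratio (larger/smaller) = 12.6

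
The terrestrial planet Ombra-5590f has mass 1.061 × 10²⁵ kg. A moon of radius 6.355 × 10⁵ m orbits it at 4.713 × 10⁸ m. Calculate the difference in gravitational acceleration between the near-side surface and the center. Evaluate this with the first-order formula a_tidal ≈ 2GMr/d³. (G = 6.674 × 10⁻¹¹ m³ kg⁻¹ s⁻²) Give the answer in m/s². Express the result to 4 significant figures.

8.597 × 10⁻⁶ m/s²

The tidal stretch is the gradient of GM/d² times the body's extent r, hence the 1/d³ dependence.
Δg = 2GMr/d³
   = 2 × (6.674 × 10⁻¹¹) × (1.061 × 10²⁵) × (6.355 × 10⁵) / (4.713 × 10⁸)³
   = 8.597 × 10⁻⁶ m/s²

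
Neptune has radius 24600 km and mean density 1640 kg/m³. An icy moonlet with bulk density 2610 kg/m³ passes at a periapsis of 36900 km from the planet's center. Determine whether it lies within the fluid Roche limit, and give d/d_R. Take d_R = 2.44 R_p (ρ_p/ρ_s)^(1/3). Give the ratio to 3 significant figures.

inside; d/d_R ≈ 0.718

d_R = 2.44 × (24600 km) × (1640/2610)^(1/3) = 51410 km
d/d_R = (36900) / (51410) = 0.718
Since d/d_R < 1, the body is inside the Roche limit.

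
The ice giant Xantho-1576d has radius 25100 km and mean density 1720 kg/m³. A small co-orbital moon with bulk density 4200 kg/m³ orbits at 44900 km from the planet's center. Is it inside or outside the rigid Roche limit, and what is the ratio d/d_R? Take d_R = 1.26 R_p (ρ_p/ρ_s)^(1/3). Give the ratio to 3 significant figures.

outside; d/d_R ≈ 1.91

d_R = 1.26 × (25100 km) × (1720/4200)^(1/3) = 23490 km
d/d_R = (44900) / (23490) = 1.91
Since d/d_R > 1, the body is outside the Roche limit.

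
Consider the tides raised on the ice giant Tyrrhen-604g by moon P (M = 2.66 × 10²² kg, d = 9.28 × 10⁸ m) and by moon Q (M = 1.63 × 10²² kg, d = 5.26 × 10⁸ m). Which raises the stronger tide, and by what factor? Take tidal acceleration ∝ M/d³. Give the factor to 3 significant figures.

Moon Q, by a factor of ≈ 3.37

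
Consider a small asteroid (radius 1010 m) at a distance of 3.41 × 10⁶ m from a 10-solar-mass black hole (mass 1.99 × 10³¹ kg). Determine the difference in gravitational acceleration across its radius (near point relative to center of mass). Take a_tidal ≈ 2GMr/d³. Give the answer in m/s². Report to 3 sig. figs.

6.77 × 10⁴ m/s²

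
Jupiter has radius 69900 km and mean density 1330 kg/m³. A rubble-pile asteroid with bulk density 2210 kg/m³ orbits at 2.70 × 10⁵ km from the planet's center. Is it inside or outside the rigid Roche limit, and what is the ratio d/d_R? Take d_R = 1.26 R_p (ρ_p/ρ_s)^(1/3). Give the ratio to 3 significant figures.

outside; d/d_R ≈ 3.63

d_R = 1.26 × (69900 km) × (1330/2210)^(1/3) = 74360 km
d/d_R = (2.70 × 10⁵) / (74360) = 3.63
Since d/d_R > 1, the body is outside the Roche limit.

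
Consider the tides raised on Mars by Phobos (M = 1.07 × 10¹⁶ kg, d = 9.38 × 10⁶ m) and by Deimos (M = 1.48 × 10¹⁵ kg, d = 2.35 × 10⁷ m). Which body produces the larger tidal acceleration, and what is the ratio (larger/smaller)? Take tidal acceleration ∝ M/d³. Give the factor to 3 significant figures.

Tidal acceleration ∝ M/d³, so compare M/d³ for each.
Phobos: (1.07 × 10¹⁶) / (9.38 × 10⁶)³ = 1.297 × 10⁻⁵
Deimos: (1.48 × 10¹⁵) / (2.35 × 10⁷)³ = 1.140 × 10⁻⁷
Ratio (larger/smaller) = 114

Phobos, by a factor of ≈ 114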